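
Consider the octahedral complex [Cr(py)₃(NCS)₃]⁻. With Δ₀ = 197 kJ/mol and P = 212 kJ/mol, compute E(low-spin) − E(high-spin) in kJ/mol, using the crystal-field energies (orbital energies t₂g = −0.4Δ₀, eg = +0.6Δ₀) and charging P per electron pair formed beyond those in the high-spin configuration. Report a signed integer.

15

Ligand charges: 3×(+0) from py and 3×(-1) from NCS⁻ sum to -3; with overall charge -1, Cr is +2.
Cr²⁺: group 6, so d-count = 6 − 2 = 4.
In the high-spin limit (t₂g³ eg¹) the orbital term is -0.6Δ₀ = -118 kJ/mol, with no excess pairing.
Low-spin t₂g⁴ eg⁰ gives -1.6Δ₀ = -315 kJ/mol, but forming 1 extra pair costs 1P = 212 kJ/mol, so E(LS) = -315 + 212 = -103 kJ/mol.
Thus E(LS) − E(HS) = 15 kJ/mol.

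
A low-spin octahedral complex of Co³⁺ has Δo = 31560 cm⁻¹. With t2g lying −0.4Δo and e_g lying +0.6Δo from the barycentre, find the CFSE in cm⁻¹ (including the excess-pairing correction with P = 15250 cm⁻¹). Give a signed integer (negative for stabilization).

Co is in group 9, so Co³⁺ is d⁶ (9 − 3 = 6).
The d⁶ electrons fill as t2g^6 e_g^0.
Orbital CFSE = 6(-0.4) + 0(0.6) = -2.4Δo = -2.4 × 31560 = -75744 cm⁻¹.
High-spin d⁶ would be t2g^4 e_g^2 with 1 pair; low-spin has 3, so 2 excess pairs cost +2P = +30500 cm⁻¹.
Overall CFSE = -75744 + 30500 = -45244 cm⁻¹.

-45244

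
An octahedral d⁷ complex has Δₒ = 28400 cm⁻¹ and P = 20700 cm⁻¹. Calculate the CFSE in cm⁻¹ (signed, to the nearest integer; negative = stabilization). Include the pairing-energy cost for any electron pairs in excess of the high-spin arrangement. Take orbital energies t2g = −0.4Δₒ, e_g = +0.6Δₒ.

-30420

Δₒ > P, so pairing is preferred: the ground state is low-spin.
Filling d⁷ accordingly: t2g^6 e_g^1.
Orbital CFSE = -1.8Δₒ = -1.8 × 28400 = -51120 cm⁻¹.
Excess pairs vs high-spin: 3 − 2 = 1; pairing cost = +20700 cm⁻¹.
Net CFSE = -51120 + 20700 = -30420 cm⁻¹.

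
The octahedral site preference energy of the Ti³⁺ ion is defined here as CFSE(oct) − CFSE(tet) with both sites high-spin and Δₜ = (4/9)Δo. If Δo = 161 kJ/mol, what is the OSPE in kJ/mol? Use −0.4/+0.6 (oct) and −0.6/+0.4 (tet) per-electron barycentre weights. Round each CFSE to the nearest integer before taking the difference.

-21

Group 4 minus oxidation state +3 gives a d¹ configuration for Ti³⁺.
Octahedral (high-spin): t₂g¹ eg⁰, CFSE = 1(−0.4) + 0(+0.6) = -0.4Δo = -0.4 × 161 = -64 kJ/mol.
In a tetrahedral site the filling is e¹ t₂⁰: CFSE(tet) = -0.6Δₜ = -0.6 × (4/9)(161) = -43 kJ/mol.
OSPE = -64 − (-43) = -21 kJ/mol.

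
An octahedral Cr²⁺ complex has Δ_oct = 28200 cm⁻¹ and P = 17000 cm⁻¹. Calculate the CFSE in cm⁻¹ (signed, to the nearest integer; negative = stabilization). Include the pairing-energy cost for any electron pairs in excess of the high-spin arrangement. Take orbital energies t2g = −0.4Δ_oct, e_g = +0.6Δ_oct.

Group 6 minus oxidation state +2 gives a d⁴ configuration for Cr²⁺.
With Δ_oct > P the complex is low-spin.
That gives t2g^4 e_g^0.
Orbital CFSE = -1.6Δ_oct = -1.6 × 28200 = -45120 cm⁻¹.
Excess pairs vs high-spin: 1 − 0 = 1; pairing cost = +17000 cm⁻¹.
Net CFSE = -45120 + 17000 = -28120 cm⁻¹.

-28120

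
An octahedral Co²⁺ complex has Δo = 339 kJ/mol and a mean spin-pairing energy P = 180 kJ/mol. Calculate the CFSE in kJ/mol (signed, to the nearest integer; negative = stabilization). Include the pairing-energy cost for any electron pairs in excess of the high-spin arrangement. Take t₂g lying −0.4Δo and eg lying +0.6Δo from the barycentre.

Co²⁺: group 9, so d-count = 9 − 2 = 7.
Here Δo > P (339 > 180), so the low-spin state is favoured.
Filling d⁷ accordingly: t₂g⁶ eg¹.
Orbital CFSE = -1.8Δo = -1.8 × 339 = -610 kJ/mol.
Excess pairs vs high-spin: 3 − 2 = 1; pairing cost = +180 kJ/mol.
Net CFSE = -610 + 180 = -430 kJ/mol.

-430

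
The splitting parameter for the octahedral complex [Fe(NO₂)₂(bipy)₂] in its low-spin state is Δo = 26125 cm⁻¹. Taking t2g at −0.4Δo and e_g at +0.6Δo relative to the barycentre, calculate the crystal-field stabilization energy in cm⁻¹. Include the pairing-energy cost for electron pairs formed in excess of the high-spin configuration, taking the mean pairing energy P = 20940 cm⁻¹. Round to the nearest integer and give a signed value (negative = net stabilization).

Ligand charges: 2×(-1) from NO₂⁻ and 2×(+0) from bipy sum to -2; with overall charge +0, Fe is +2.
Fe is in group 8, so Fe²⁺ is d⁶ (8 − 2 = 6).
The d⁶ electrons fill as t2g^6 e_g^0.
Orbital CFSE = 6(-0.4) + 0(0.6) = -2.4Δo = -2.4 × 26125 = -62700 cm⁻¹.
High-spin d⁶ would be t2g^4 e_g^2 with 1 pair; low-spin has 3, so 2 excess pairs cost +2P = +41880 cm⁻¹.
Overall CFSE = -62700 + 41880 = -20820 cm⁻¹.

-20820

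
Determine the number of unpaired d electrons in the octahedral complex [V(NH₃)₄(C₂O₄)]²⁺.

Ligand charges: 4×(+0) from NH₃ and 1×(-2) from C₂O₄²⁻ sum to -2; with overall charge +2, V is +4.
V⁴⁺: group 5, so d-count = 5 − 4 = 1.
Configuration: t₂g¹ eg⁰, giving 1 unpaired electron.

1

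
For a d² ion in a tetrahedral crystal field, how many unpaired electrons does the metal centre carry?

With tetrahedral geometry the complex is necessarily high-spin.
Configuration: e² t₂⁰, giving 2 unpaired electrons.

2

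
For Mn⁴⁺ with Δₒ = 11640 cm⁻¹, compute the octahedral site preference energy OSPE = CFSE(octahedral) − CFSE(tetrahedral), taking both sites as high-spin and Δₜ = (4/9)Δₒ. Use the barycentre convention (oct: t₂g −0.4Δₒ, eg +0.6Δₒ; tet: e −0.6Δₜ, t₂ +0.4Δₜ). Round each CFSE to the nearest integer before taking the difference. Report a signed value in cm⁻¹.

-9829

Mn sits in group 7; removing 4 electrons leaves Mn⁴⁺ with 7 − 4 = 3 d electrons.
In an octahedral site d³ (HS) is t₂g³ eg⁰, giving CFSE(oct) = -1.2Δₒ = -13968 cm⁻¹.
Tetrahedral: e² t₂¹, CFSE = 2(−0.6) + 1(+0.4) = -0.8Δₜ = -0.8 × (4/9) × 11640 = -4139 cm⁻¹.
OSPE = CFSE(oct) − CFSE(tet) = -13968 − (-4139) = -9829 cm⁻¹.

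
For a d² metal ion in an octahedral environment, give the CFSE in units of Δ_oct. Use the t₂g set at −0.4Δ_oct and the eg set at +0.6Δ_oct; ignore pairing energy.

Configuration: t₂g² eg⁰.
CFSE = 2(-0.4Δ_oct) + 0(0.6Δ_oct) = -0.8Δ_oct + 0.0Δ_oct = -0.8Δ_oct.

-0.8 Δ_oct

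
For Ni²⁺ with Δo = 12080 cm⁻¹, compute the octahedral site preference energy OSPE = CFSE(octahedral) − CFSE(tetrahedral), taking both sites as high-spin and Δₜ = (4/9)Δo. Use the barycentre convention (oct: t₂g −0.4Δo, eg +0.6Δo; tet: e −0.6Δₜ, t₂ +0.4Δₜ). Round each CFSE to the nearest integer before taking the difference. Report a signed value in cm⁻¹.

Ni sits in group 10; removing 2 electrons leaves Ni²⁺ with 10 − 2 = 8 d electrons.
In an octahedral site d⁸ (HS) is t₂g⁶ eg², giving CFSE(oct) = -1.2Δo = -14496 cm⁻¹.
In a tetrahedral site the filling is e⁴ t₂⁴: CFSE(tet) = -0.8Δₜ = -0.8 × (4/9)(12080) = -4295 cm⁻¹.
OSPE = -14496 − (-4295) = -10201 cm⁻¹.

-10201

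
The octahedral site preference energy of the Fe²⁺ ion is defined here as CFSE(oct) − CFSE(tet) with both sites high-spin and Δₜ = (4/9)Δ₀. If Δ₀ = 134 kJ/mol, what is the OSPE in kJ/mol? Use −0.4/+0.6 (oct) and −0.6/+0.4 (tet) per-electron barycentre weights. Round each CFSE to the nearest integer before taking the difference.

Fe is in group 8, so Fe²⁺ is d⁶ (8 − 2 = 6).
Octahedral high-spin t₂g⁴ eg²: CFSE = -0.4 × 134 = -54 kJ/mol.
In a tetrahedral site the filling is e³ t₂³: CFSE(tet) = -0.6Δₜ = -0.6 × (4/9)(134) = -36 kJ/mol.
OSPE = -54 − (-36) = -18 kJ/mol.

-18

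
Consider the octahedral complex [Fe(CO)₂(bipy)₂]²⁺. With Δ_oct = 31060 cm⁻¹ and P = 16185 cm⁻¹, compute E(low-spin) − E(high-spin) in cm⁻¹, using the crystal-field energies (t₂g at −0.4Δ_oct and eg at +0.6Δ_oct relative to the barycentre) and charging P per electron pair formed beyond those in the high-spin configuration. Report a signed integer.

-29750

Ligand charges: 2×(+0) from CO and 2×(+0) from bipy sum to +0; with overall charge +2, Fe is +2.
Fe²⁺: group 8, so d-count = 8 − 2 = 6.
High-spin d⁶ fills as t₂g⁴ eg² with CFSE 4(−0.4) + 2(+0.6) = -0.4Δ_oct = -12424 cm⁻¹.
Low-spin t₂g⁶ eg⁰ gives -2.4Δ_oct = -74544 cm⁻¹, but forming 2 extra pairs costs 2P = 32370 cm⁻¹, so E(LS) = -74544 + 32370 = -42174 cm⁻¹.
E(LS) − E(HS) = -42174 − (-12424) = -29750 cm⁻¹.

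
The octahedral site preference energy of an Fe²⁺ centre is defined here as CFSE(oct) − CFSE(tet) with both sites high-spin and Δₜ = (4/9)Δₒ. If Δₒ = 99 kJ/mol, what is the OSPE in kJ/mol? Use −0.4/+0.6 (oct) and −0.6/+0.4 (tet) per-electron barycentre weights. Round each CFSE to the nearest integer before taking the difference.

-14

Fe sits in group 8; removing 2 electrons leaves Fe²⁺ with 8 − 2 = 6 d electrons.
In an octahedral site d⁶ (HS) is t2g^4 e_g^2, giving CFSE(oct) = -0.4Δₒ = -40 kJ/mol.
Tetrahedral e^3 t2^3 gives -0.6Δₜ = -0.6 × (4/9) × 99 = -26 kJ/mol.
Subtracting, OSPE = -40 − (-26) = -14 kJ/mol.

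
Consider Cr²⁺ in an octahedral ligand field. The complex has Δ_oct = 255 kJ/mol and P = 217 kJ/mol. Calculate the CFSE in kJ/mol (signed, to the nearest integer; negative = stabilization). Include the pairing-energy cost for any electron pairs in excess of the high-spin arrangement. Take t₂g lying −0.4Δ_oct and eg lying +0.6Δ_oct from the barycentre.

-191

Cr sits in group 6; removing 2 electrons leaves Cr²⁺ with 6 − 2 = 4 d electrons.
Δ_oct > P, so pairing is preferred: the ground state is low-spin.
Filling d⁴ accordingly: t₂g⁴ eg⁰.
Orbital CFSE = -1.6Δ_oct = -1.6 × 255 = -408 kJ/mol.
Excess pairs vs high-spin: 1 − 0 = 1; pairing cost = +217 kJ/mol.
Net CFSE = -408 + 217 = -191 kJ/mol.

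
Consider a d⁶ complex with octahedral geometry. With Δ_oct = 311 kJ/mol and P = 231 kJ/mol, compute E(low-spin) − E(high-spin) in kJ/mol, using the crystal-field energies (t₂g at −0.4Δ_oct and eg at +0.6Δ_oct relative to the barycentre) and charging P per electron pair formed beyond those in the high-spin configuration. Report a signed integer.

-160

High-spin d⁶ fills as t₂g⁴ eg² with CFSE 4(−0.4) + 2(+0.6) = -0.4Δ_oct = -124 kJ/mol.
For low-spin the configuration is t₂g⁶ eg⁰: orbital energy -2.4 × 311 = -746 kJ/mol, and 2 additional pairs relative to high-spin add 462 kJ/mol, giving -284 kJ/mol.
E(LS) − E(HS) = -284 − (-124) = -160 kJ/mol.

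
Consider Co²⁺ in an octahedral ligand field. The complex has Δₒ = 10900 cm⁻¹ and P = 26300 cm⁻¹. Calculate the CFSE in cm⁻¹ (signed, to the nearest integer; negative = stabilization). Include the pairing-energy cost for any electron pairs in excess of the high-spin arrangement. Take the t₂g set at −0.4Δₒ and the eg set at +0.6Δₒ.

-8720

Co sits in group 9; removing 2 electrons leaves Co²⁺ with 9 − 2 = 7 d electrons.
Since Δₒ = 10900 cm⁻¹ < P = 26300 cm⁻¹, the complex adopts the high-spin configuration.
That gives t₂g⁵ eg².
Orbital CFSE = -0.8Δₒ = -0.8 × 10900 = -8720 cm⁻¹.
High-spin has no excess pairs, so no pairing correction applies.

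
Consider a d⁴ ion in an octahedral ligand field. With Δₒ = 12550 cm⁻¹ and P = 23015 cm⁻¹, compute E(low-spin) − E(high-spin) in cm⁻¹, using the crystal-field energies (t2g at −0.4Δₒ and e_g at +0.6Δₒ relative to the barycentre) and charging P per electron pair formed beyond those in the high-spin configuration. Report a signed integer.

10465

High-spin: t2g^3 e_g^1, CFSE = -0.6Δₒ = -7530 cm⁻¹.
For low-spin the configuration is t2g^4 e_g^0: orbital energy -1.6 × 12550 = -20080 cm⁻¹, and 1 additional pair relative to high-spin adds 23015 cm⁻¹, giving 2935 cm⁻¹.
Thus E(LS) − E(HS) = 10465 cm⁻¹.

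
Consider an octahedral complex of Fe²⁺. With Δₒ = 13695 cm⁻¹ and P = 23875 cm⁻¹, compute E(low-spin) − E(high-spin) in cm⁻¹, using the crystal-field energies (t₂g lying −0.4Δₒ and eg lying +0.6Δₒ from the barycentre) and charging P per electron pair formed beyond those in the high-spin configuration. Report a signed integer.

20360

Fe sits in group 8; removing 2 electrons leaves Fe²⁺ with 8 − 2 = 6 d electrons.
High-spin: t₂g⁴ eg², CFSE = -0.4Δₒ = -5478 cm⁻¹.
Low-spin t₂g⁶ eg⁰ gives -2.4Δₒ = -32868 cm⁻¹, but forming 2 extra pairs costs 2P = 47750 cm⁻¹, so E(LS) = -32868 + 47750 = 14882 cm⁻¹.
E(LS) − E(HS) = 14882 − (-5478) = 20360 cm⁻¹.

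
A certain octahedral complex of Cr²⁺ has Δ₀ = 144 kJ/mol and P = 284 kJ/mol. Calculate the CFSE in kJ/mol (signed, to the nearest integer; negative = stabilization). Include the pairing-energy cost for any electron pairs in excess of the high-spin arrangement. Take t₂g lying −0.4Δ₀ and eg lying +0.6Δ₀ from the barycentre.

-86

Cr is in group 6, so Cr²⁺ is d⁴ (6 − 2 = 4).
With Δ₀ < P the complex is high-spin.
Configuration: t₂g³ eg¹.
Orbital CFSE = -0.6Δ₀ = -0.6 × 144 = -86 kJ/mol.
High-spin has no excess pairs, so no pairing correction applies.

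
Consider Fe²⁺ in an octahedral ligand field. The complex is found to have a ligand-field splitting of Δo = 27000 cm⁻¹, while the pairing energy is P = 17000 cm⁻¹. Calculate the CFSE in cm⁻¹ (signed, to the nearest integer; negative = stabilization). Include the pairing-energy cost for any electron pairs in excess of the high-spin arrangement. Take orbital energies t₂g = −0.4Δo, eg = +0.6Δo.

-30800

Fe is in group 8, so Fe²⁺ is d⁶ (8 − 2 = 6).
Δo > P, so pairing is preferred: the ground state is low-spin.
Configuration: t₂g⁶ eg⁰.
Orbital CFSE = -2.4Δo = -2.4 × 27000 = -64800 cm⁻¹.
Excess pairs vs high-spin: 3 − 1 = 2; pairing cost = +34000 cm⁻¹.
Net CFSE = -64800 + 34000 = -30800 cm⁻¹.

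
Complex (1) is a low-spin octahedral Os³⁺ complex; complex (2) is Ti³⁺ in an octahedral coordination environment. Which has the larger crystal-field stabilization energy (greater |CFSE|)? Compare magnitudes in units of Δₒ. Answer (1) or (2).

(1): Os³⁺: group 8, so d-count = 8 − 3 = 5; t2g^5 e_g^0, CFSE = -2.0Δₒ.
(2): Ti sits in group 4; removing 3 electrons leaves Ti³⁺ with 4 − 3 = 1 d electrons; For octahedral d¹ the high- and low-spin configurations coincide; t₂g¹ eg⁰, CFSE = -0.4Δₒ.
So (1) has the larger |CFSE|.

(1)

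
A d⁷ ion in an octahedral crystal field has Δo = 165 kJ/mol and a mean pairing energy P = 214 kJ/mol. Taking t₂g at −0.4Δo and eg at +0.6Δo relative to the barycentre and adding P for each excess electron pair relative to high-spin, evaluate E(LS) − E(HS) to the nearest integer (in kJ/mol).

49

In the high-spin limit (t₂g⁵ eg²) the orbital term is -0.8Δo = -132 kJ/mol, with no excess pairing.
Low-spin t₂g⁶ eg¹ gives -1.8Δo = -297 kJ/mol, but forming 1 extra pair costs 1P = 214 kJ/mol, so E(LS) = -297 + 214 = -83 kJ/mol.
The difference is -83 − (-132) = 49 kJ/mol, so high-spin lies lower.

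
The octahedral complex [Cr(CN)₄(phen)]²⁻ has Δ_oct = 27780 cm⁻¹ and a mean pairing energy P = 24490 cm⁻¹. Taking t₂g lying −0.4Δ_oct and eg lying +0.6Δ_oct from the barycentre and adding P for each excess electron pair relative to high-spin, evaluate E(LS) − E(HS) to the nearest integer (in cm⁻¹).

-3290

Ligand charges: 4×(-1) from CN⁻ and 1×(+0) from phen sum to -4; with overall charge -2, Cr is +2.
Cr²⁺: group 6, so d-count = 6 − 2 = 4.
High-spin d⁴ fills as t₂g³ eg¹ with CFSE 3(−0.4) + 1(+0.6) = -0.6Δ_oct = -16668 cm⁻¹.
Low-spin t₂g⁴ eg⁰ gives -1.6Δ_oct = -44448 cm⁻¹, but forming 1 extra pair costs 1P = 24490 cm⁻¹, so E(LS) = -44448 + 24490 = -19958 cm⁻¹.
E(LS) − E(HS) = -19958 − (-16668) = -3290 cm⁻¹.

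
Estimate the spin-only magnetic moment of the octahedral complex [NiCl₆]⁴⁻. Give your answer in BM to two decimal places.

Each Cl⁻ contributes -1; 6 × (-1) = -6. With overall charge -4, Ni is in the +2 oxidation state.
Ni²⁺: group 10, so d-count = 10 − 2 = 8.
For octahedral d⁸ the high- and low-spin configurations coincide.
Configuration: t2g^6 e_g^2 → 2 unpaired electrons.
μ(spin-only) = √[2(2+2)] = √8 ≈ 2.83 BM.

2.83 BM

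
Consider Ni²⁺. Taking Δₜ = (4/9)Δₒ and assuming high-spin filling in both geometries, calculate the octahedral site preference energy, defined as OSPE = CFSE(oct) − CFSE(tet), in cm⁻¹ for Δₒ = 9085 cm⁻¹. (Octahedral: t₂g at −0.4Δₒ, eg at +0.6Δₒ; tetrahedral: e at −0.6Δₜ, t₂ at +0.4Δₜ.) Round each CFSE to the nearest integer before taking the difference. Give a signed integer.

-7672

Ni is in group 10, so Ni²⁺ is d⁸ (10 − 2 = 8).
Octahedral (high-spin): t₂g⁶ eg², CFSE = 6(−0.4) + 2(+0.6) = -1.2Δₒ = -1.2 × 9085 = -10902 cm⁻¹.
In a tetrahedral site the filling is e⁴ t₂⁴: CFSE(tet) = -0.8Δₜ = -0.8 × (4/9)(9085) = -3230 cm⁻¹.
OSPE = CFSE(oct) − CFSE(tet) = -10902 − (-3230) = -7672 cm⁻¹.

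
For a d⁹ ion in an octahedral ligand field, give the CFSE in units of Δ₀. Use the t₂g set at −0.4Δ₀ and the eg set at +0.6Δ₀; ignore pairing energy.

For octahedral d⁹ the high- and low-spin configurations coincide.
Configuration: t₂g⁶ eg³.
CFSE = 6(-0.4Δ₀) + 3(0.6Δ₀) = -2.4Δ₀ + 1.8Δ₀ = -0.6Δ₀.

-0.6 Δ₀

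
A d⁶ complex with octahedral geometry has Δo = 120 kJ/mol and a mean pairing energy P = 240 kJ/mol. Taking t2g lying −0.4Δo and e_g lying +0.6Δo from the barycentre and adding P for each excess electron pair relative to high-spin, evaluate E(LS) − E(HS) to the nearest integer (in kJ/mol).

240

High-spin: t2g^4 e_g^2, CFSE = -0.4Δo = -48 kJ/mol.
Low-spin: t2g^6 e_g^0, orbital CFSE = -2.4Δo = -288 kJ/mol; plus 2 excess pairs × P = +480 kJ/mol; total 192 kJ/mol.
Thus E(LS) − E(HS) = 240 kJ/mol.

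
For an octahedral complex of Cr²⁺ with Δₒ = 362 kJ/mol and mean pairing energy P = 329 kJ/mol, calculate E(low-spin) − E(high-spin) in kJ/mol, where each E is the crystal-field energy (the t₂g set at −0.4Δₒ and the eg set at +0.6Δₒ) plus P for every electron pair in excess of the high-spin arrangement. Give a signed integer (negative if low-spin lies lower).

Cr²⁺: group 6, so d-count = 6 − 2 = 4.
High-spin: t₂g³ eg¹, CFSE = -0.6Δₒ = -217 kJ/mol.
Low-spin: t₂g⁴ eg⁰, orbital CFSE = -1.6Δₒ = -579 kJ/mol; plus 1 excess pair × P = +329 kJ/mol; total -250 kJ/mol.
The difference is -250 − (-217) = -33 kJ/mol, so low-spin lies lower.

-33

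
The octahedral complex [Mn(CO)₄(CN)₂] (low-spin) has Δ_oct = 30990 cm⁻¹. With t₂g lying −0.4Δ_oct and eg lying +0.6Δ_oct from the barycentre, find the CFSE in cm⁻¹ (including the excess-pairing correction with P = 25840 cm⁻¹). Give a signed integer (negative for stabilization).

Ligand charges: 4×(+0) from CO and 2×(-1) from CN⁻ sum to -2; with overall charge +0, Mn is +2.
Mn is in group 7, so Mn²⁺ is d⁵ (7 − 2 = 5).
The d⁵ electrons fill as t₂g⁵ eg⁰.
The orbital stabilization is -2.0Δ_oct = -2.0 × 30990 = -61980 cm⁻¹.
Relative to high-spin t₂g³ eg² (0 paired), the low-spin configuration has 2 additional pairs, contributing +2 × 25840 = +51680 cm⁻¹.
Net CFSE = -61980 + 51680 = -10300 cm⁻¹.

-10300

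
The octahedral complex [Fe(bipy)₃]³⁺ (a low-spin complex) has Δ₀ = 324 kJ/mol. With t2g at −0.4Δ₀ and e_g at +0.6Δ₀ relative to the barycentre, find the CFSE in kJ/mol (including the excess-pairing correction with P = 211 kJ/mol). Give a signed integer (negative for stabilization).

bipy is neutral, so the +3 overall charge sits on Fe: oxidation state +3.
Fe³⁺: group 8, so d-count = 8 − 3 = 5.
The d⁵ electrons fill as t2g^5 e_g^0.
CFSE(orbital) = 5×(-0.4Δ₀) + 0×(0.6Δ₀) = -2.0Δ₀; with Δ₀ = 324 kJ/mol that is -648 kJ/mol.
High-spin d⁵ would be t2g^3 e_g^2 with 0 pairs; low-spin has 2, so 2 excess pairs cost +2P = +422 kJ/mol.
Net CFSE = -648 + 422 = -226 kJ/mol.

-226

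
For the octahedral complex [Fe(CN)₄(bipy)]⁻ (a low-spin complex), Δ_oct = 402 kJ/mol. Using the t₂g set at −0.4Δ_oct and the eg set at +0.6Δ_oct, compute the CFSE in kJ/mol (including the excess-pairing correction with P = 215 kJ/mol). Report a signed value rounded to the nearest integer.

Ligand charges: 4×(-1) from CN⁻ and 1×(+0) from bipy sum to -4; with overall charge -1, Fe is +3.
Fe sits in group 8; removing 3 electrons leaves Fe³⁺ with 8 − 3 = 5 d electrons.
Electron filling gives t₂g⁵ eg⁰.
Orbital CFSE = 5(-0.4) + 0(0.6) = -2.0Δ_oct = -2.0 × 402 = -804 kJ/mol.
Relative to high-spin t₂g³ eg² (0 paired), the low-spin configuration has 2 additional pairs, contributing +2 × 215 = +430 kJ/mol.
Net CFSE = -804 + 430 = -374 kJ/mol.

-374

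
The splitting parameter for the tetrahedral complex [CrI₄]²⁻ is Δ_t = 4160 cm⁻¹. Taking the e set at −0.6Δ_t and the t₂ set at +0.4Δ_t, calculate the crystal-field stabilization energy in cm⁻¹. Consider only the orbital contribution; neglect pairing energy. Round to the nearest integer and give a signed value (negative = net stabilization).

Each I⁻ contributes -1; 4 × (-1) = -4. With overall charge -2, Cr is in the +2 oxidation state.
Group 6 minus oxidation state +2 gives a d⁴ configuration for Cr²⁺.
Tetrahedral splitting is small, so the complex is high-spin.
Configuration: e² t₂².
The orbital stabilization is -0.4Δ_t = -0.4 × 4160 = -1664 cm⁻¹.

-1664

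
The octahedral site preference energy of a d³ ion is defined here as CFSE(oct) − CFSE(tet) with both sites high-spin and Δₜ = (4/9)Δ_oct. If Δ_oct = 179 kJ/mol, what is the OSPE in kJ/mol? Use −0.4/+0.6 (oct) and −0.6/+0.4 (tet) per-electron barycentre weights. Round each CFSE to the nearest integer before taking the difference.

-151

In an octahedral site d³ (HS) is t₂g³ eg⁰, giving CFSE(oct) = -1.2Δ_oct = -215 kJ/mol.
Tetrahedral e² t₂¹ gives -0.8Δₜ = -0.8 × (4/9) × 179 = -64 kJ/mol.
Subtracting, OSPE = -215 − (-64) = -151 kJ/mol.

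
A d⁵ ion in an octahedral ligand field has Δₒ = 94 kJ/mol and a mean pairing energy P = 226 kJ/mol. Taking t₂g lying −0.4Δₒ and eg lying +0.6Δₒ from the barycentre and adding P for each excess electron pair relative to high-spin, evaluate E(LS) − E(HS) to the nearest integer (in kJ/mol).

264

High-spin: t₂g³ eg², CFSE = 0.0Δₒ = 0 kJ/mol.
Low-spin t₂g⁵ eg⁰ gives -2.0Δₒ = -188 kJ/mol, but forming 2 extra pairs costs 2P = 452 kJ/mol, so E(LS) = -188 + 452 = 264 kJ/mol.
E(LS) − E(HS) = 264 − (0) = 264 kJ/mol.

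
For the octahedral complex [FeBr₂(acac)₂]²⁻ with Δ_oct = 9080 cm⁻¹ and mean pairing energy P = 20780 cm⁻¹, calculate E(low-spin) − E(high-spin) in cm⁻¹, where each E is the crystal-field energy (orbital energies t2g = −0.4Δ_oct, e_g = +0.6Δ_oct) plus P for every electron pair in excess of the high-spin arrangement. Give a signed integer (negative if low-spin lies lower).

Ligand charges: 2×(-1) from Br⁻ and 2×(-1) from acac⁻ sum to -4; with overall charge -2, Fe is +2.
Group 8 minus oxidation state +2 gives a d⁶ configuration for Fe²⁺.
High-spin d⁶ fills as t2g^4 e_g^2 with CFSE 4(−0.4) + 2(+0.6) = -0.4Δ_oct = -3632 cm⁻¹.
For low-spin the configuration is t2g^6 e_g^0: orbital energy -2.4 × 9080 = -21792 cm⁻¹, and 2 additional pairs relative to high-spin add 41560 cm⁻¹, giving 19768 cm⁻¹.
Thus E(LS) − E(HS) = 23400 cm⁻¹.

23400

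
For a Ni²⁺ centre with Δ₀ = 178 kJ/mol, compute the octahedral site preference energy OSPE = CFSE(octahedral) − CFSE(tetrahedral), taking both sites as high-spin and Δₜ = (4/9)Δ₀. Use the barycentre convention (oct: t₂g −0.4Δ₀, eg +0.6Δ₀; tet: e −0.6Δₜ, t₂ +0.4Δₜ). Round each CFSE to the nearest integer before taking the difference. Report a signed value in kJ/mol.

-151

Group 10 minus oxidation state +2 gives a d⁸ configuration for Ni²⁺.
In an octahedral site d⁸ (HS) is t₂g⁶ eg², giving CFSE(oct) = -1.2Δ₀ = -214 kJ/mol.
Tetrahedral: e⁴ t₂⁴, CFSE = 4(−0.6) + 4(+0.4) = -0.8Δₜ = -0.8 × (4/9) × 178 = -63 kJ/mol.
OSPE = CFSE(oct) − CFSE(tet) = -214 − (-63) = -151 kJ/mol.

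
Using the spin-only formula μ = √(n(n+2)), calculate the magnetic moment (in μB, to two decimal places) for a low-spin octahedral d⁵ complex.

Configuration: t₂g⁵ eg⁰ → 1 unpaired electron.
μ(spin-only) = √[1(1+2)] = √3 ≈ 1.73 μB.

1.73 μB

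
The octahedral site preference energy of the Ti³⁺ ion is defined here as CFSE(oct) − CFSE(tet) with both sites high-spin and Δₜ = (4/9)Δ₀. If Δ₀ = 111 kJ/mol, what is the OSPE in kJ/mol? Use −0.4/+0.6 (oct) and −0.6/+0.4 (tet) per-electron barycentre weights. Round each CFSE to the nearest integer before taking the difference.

Ti³⁺: group 4, so d-count = 4 − 3 = 1.
Octahedral high-spin t₂g¹ eg⁰: CFSE = -0.4 × 111 = -44 kJ/mol.
Tetrahedral: e¹ t₂⁰, CFSE = 1(−0.6) + 0(+0.4) = -0.6Δₜ = -0.6 × (4/9) × 111 = -30 kJ/mol.
Subtracting, OSPE = -44 − (-30) = -14 kJ/mol.

-14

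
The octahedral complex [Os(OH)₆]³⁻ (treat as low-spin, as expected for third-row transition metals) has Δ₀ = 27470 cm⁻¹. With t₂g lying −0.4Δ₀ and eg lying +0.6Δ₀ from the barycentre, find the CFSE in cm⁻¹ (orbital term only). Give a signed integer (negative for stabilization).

-54940

Each OH⁻ contributes -1; 6 × (-1) = -6. With overall charge -3, Os is in the +3 oxidation state.
Os is in group 8, so Os³⁺ is d⁵ (8 − 3 = 5).
The d⁵ electrons fill as t₂g⁵ eg⁰.
CFSE(orbital) = 5×(-0.4Δ₀) + 0×(0.6Δ₀) = -2.0Δ₀; with Δ₀ = 27470 cm⁻¹ that is -54940 cm⁻¹.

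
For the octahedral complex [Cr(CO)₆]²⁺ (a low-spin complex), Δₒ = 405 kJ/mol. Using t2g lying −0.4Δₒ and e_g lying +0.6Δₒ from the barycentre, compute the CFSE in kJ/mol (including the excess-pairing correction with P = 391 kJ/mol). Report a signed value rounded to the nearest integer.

CO is neutral, so the +2 overall charge sits on Cr: oxidation state +2.
Cr is in group 6, so Cr²⁺ is d⁴ (6 − 2 = 4).
The d⁴ electrons fill as t2g^4 e_g^0.
CFSE(orbital) = 4×(-0.4Δₒ) + 0×(0.6Δₒ) = -1.6Δₒ; with Δₒ = 405 kJ/mol that is -648 kJ/mol.
High-spin d⁴ would be t2g^3 e_g^1 with 0 pairs; low-spin has 1, so 1 excess pair costs +1P = +391 kJ/mol.
Net CFSE = -648 + 391 = -257 kJ/mol.

-257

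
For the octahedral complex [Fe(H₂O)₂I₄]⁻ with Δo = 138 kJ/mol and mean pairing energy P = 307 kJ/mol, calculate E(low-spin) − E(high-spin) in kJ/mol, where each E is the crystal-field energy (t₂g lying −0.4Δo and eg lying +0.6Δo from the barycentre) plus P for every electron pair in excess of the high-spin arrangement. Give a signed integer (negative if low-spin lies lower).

338

Ligand charges: 2×(+0) from H₂O and 4×(-1) from I⁻ sum to -4; with overall charge -1, Fe is +3.
Fe³⁺: group 8, so d-count = 8 − 3 = 5.
In the high-spin limit (t₂g³ eg²) the orbital term is 0.0Δo = 0 kJ/mol, with no excess pairing.
Low-spin t₂g⁵ eg⁰ gives -2.0Δo = -276 kJ/mol, but forming 2 extra pairs costs 2P = 614 kJ/mol, so E(LS) = -276 + 614 = 338 kJ/mol.
E(LS) − E(HS) = 338 − (0) = 338 kJ/mol.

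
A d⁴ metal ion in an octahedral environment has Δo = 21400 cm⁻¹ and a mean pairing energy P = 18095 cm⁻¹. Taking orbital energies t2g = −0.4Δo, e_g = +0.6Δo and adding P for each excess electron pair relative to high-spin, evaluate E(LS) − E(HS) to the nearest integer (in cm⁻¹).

In the high-spin limit (t2g^3 e_g^1) the orbital term is -0.6Δo = -12840 cm⁻¹, with no excess pairing.
For low-spin the configuration is t2g^4 e_g^0: orbital energy -1.6 × 21400 = -34240 cm⁻¹, and 1 additional pair relative to high-spin adds 18095 cm⁻¹, giving -16145 cm⁻¹.
Thus E(LS) − E(HS) = -3305 cm⁻¹.

-3305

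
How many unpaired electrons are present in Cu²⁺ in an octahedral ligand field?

Group 11 minus oxidation state +2 gives a d⁹ configuration for Cu²⁺.
Configuration: t2g^6 e_g^3, giving 1 unpaired electron.

1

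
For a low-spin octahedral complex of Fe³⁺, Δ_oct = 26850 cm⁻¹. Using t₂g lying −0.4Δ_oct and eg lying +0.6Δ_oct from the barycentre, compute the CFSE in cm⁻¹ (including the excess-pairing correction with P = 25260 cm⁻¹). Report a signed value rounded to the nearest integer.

-3180

Fe³⁺: group 8, so d-count = 8 − 3 = 5.
The d⁵ electrons fill as t₂g⁵ eg⁰.
The orbital stabilization is -2.0Δ_oct = -2.0 × 26850 = -53700 cm⁻¹.
Pairing penalty: 2 pairs vs 0 in the high-spin reference → 2 extra × P = 50520 cm⁻¹.
Overall CFSE = -53700 + 50520 = -3180 cm⁻¹.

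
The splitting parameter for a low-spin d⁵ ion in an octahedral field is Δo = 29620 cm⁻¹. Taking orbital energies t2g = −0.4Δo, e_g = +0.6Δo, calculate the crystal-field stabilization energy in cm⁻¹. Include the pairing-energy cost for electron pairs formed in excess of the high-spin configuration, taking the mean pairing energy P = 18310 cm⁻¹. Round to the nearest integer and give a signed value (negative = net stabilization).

Configuration: t2g^5 e_g^0.
Orbital CFSE = 5(-0.4) + 0(0.6) = -2.0Δo = -2.0 × 29620 = -59240 cm⁻¹.
Pairing penalty: 2 pairs vs 0 in the high-spin reference → 2 extra × P = 36620 cm⁻¹.
Overall CFSE = -59240 + 36620 = -22620 cm⁻¹.

-22620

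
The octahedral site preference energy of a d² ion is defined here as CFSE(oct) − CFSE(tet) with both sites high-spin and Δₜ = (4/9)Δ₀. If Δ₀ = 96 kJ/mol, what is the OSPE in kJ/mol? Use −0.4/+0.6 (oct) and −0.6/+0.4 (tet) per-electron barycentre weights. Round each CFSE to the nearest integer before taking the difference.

-26

In an octahedral site d² (HS) is t₂g² eg⁰, giving CFSE(oct) = -0.8Δ₀ = -77 kJ/mol.
Tetrahedral e² t₂⁰ gives -1.2Δₜ = -1.2 × (4/9) × 96 = -51 kJ/mol.
Subtracting, OSPE = -77 − (-51) = -26 kJ/mol.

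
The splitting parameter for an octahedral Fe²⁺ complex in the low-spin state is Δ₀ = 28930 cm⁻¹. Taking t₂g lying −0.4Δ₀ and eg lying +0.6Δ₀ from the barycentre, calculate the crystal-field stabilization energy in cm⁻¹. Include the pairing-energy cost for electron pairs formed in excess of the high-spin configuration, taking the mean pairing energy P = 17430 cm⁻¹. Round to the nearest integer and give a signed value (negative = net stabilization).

-34572

Fe is in group 8, so Fe²⁺ is d⁶ (8 − 2 = 6).
Electron filling gives t₂g⁶ eg⁰.
Orbital CFSE = 6(-0.4) + 0(0.6) = -2.4Δ₀ = -2.4 × 28930 = -69432 cm⁻¹.
Pairing penalty: 3 pairs vs 1 in the high-spin reference → 2 extra × P = 34860 cm⁻¹.
Combining: -69432 + 34860 = -34572 cm⁻¹.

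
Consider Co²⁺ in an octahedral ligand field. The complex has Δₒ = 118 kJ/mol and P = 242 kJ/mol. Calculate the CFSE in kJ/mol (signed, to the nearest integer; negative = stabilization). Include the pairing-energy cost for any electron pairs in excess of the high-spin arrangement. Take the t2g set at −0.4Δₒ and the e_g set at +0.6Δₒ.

-94

Group 9 minus oxidation state +2 gives a d⁷ configuration for Co²⁺.
Here Δₒ < P (118 < 242), so the high-spin state is favoured.
That gives t2g^5 e_g^2.
Orbital CFSE = -0.8Δₒ = -0.8 × 118 = -94 kJ/mol.
High-spin has no excess pairs, so no pairing correction applies.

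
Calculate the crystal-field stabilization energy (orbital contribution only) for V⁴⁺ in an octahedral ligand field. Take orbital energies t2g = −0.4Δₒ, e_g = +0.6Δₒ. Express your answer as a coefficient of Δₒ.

V is in group 5, so V⁴⁺ is d¹ (5 − 4 = 1).
Configuration: t2g^1 e_g^0.
CFSE = 1(-0.4Δₒ) + 0(0.6Δₒ) = -0.4Δₒ + 0.0Δₒ = -0.4Δₒ.

-0.4 Δₒ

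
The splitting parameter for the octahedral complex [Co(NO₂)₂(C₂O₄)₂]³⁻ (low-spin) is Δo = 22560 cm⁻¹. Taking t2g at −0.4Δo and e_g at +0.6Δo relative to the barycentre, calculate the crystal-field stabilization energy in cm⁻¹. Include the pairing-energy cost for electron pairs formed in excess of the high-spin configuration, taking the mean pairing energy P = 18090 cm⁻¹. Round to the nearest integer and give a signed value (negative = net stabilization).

-17964

Ligand charges: 2×(-1) from NO₂⁻ and 2×(-2) from C₂O₄²⁻ sum to -6; with overall charge -3, Co is +3.
Co³⁺: group 9, so d-count = 9 − 3 = 6.
Configuration: t2g^6 e_g^0.
The orbital stabilization is -2.4Δo = -2.4 × 22560 = -54144 cm⁻¹.
High-spin d⁶ would be t2g^4 e_g^2 with 1 pair; low-spin has 3, so 2 excess pairs cost +2P = +36180 cm⁻¹.
Net CFSE = -54144 + 36180 = -17964 cm⁻¹.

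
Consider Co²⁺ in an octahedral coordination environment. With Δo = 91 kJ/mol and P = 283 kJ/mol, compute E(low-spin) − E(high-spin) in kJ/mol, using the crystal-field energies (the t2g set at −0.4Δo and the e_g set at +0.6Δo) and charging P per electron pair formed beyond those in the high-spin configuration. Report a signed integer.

Co²⁺: group 9, so d-count = 9 − 2 = 7.
High-spin d⁷ fills as t2g^5 e_g^2 with CFSE 5(−0.4) + 2(+0.6) = -0.8Δo = -73 kJ/mol.
Low-spin t2g^6 e_g^1 gives -1.8Δo = -164 kJ/mol, but forming 1 extra pair costs 1P = 283 kJ/mol, so E(LS) = -164 + 283 = 119 kJ/mol.
The difference is 119 − (-73) = 192 kJ/mol, so high-spin lies lower.

192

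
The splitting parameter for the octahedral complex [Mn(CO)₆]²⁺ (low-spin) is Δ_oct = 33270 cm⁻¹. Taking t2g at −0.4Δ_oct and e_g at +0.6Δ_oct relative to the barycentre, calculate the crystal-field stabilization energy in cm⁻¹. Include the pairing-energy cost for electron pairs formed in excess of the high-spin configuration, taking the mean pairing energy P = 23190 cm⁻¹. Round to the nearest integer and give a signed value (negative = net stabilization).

CO is neutral, so the +2 overall charge sits on Mn: oxidation state +2.
Mn²⁺: group 7, so d-count = 7 − 2 = 5.
Configuration: t2g^5 e_g^0.
Orbital CFSE = 5(-0.4) + 0(0.6) = -2.0Δ_oct = -2.0 × 33270 = -66540 cm⁻¹.
Relative to high-spin t2g^3 e_g^2 (0 paired), the low-spin configuration has 2 additional pairs, contributing +2 × 23190 = +46380 cm⁻¹.
Net CFSE = -66540 + 46380 = -20160 cm⁻¹.

-20160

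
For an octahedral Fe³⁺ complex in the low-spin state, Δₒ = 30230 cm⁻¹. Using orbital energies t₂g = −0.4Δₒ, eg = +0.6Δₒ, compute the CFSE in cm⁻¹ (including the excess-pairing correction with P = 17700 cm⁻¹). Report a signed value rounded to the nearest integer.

Fe sits in group 8; removing 3 electrons leaves Fe³⁺ with 8 − 3 = 5 d electrons.
Configuration: t₂g⁵ eg⁰.
Orbital CFSE = 5(-0.4) + 0(0.6) = -2.0Δₒ = -2.0 × 30230 = -60460 cm⁻¹.
Pairing penalty: 2 pairs vs 0 in the high-spin reference → 2 extra × P = 35400 cm⁻¹.
Combining: -60460 + 35400 = -25060 cm⁻¹.

-25060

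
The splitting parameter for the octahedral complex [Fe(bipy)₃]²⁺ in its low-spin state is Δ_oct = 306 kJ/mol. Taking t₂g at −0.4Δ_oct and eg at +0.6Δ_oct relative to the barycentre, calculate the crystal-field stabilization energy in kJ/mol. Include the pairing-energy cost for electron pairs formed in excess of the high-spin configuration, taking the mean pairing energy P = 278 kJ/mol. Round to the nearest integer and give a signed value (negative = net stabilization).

-178

bipy is neutral, so the +2 overall charge sits on Fe: oxidation state +2.
Fe is in group 8, so Fe²⁺ is d⁶ (8 − 2 = 6).
Configuration: t₂g⁶ eg⁰.
Orbital CFSE = 6(-0.4) + 0(0.6) = -2.4Δ_oct = -2.4 × 306 = -734 kJ/mol.
High-spin d⁶ would be t₂g⁴ eg² with 1 pair; low-spin has 3, so 2 excess pairs cost +2P = +556 kJ/mol.
Net CFSE = -734 + 556 = -178 kJ/mol.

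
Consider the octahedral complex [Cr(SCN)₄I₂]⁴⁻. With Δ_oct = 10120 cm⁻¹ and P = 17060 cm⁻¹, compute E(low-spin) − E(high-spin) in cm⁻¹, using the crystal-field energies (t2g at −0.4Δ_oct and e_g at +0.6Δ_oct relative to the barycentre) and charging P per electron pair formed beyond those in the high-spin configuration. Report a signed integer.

6940

Ligand charges: 4×(-1) from SCN⁻ and 2×(-1) from I⁻ sum to -6; with overall charge -4, Cr is +2.
Cr is in group 6, so Cr²⁺ is d⁴ (6 − 2 = 4).
High-spin d⁴ fills as t2g^3 e_g^1 with CFSE 3(−0.4) + 1(+0.6) = -0.6Δ_oct = -6072 cm⁻¹.
Low-spin: t2g^4 e_g^0, orbital CFSE = -1.6Δ_oct = -16192 cm⁻¹; plus 1 excess pair × P = +17060 cm⁻¹; total 868 cm⁻¹.
Thus E(LS) − E(HS) = 6940 cm⁻¹.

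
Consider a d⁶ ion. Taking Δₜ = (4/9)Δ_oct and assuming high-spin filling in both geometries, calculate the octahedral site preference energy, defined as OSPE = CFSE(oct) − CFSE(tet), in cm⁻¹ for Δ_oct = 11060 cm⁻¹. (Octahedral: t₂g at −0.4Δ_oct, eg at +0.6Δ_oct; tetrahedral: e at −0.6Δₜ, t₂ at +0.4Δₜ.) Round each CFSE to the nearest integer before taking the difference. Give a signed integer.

In an octahedral site d⁶ (HS) is t2g^4 e_g^2, giving CFSE(oct) = -0.4Δ_oct = -4424 cm⁻¹.
In a tetrahedral site the filling is e^3 t2^3: CFSE(tet) = -0.6Δₜ = -0.6 × (4/9)(11060) = -2949 cm⁻¹.
OSPE = -4424 − (-2949) = -1475 cm⁻¹.

-1475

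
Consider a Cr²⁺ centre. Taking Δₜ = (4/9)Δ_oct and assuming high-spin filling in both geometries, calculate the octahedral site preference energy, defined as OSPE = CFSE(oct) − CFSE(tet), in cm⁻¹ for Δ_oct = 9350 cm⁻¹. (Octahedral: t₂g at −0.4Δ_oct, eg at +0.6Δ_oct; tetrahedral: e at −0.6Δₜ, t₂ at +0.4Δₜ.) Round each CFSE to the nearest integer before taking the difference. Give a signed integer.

-3948

Cr sits in group 6; removing 2 electrons leaves Cr²⁺ with 6 − 2 = 4 d electrons.
Octahedral high-spin t2g^3 e_g^1: CFSE = -0.6 × 9350 = -5610 cm⁻¹.
Tetrahedral e^2 t2^2 gives -0.4Δₜ = -0.4 × (4/9) × 9350 = -1662 cm⁻¹.
OSPE = -5610 − (-1662) = -3948 cm⁻¹.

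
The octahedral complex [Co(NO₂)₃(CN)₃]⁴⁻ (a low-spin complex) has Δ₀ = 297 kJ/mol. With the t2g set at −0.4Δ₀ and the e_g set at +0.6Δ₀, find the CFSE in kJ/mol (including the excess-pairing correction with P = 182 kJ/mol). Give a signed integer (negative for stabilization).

-353

Ligand charges: 3×(-1) from NO₂⁻ and 3×(-1) from CN⁻ sum to -6; with overall charge -4, Co is +2.
Group 9 minus oxidation state +2 gives a d⁷ configuration for Co²⁺.
The d⁷ electrons fill as t2g^6 e_g^1.
CFSE(orbital) = 6×(-0.4Δ₀) + 1×(0.6Δ₀) = -1.8Δ₀; with Δ₀ = 297 kJ/mol that is -535 kJ/mol.
Pairing penalty: 3 pairs vs 2 in the high-spin reference → 1 extra × P = 182 kJ/mol.
Overall CFSE = -535 + 182 = -353 kJ/mol.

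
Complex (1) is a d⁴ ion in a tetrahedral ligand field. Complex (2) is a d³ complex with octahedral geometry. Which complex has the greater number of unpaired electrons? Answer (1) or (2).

(1)

(1): Tetrahedral splitting is small, so the complex is high-spin; e^2 t2^2 → 4 unpaired.
(2): t2g^3 e_g^0 → 3 unpaired.
So (1) has more unpaired electrons.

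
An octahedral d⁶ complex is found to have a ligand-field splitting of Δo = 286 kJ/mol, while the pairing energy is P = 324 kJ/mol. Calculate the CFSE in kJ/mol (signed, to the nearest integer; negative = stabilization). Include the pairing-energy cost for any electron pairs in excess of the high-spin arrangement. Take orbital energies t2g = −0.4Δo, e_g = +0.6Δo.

Δo < P, so pairing is avoided: the ground state is high-spin.
Configuration: t2g^4 e_g^2.
Orbital CFSE = -0.4Δo = -0.4 × 286 = -114 kJ/mol.
High-spin has no excess pairs, so no pairing correction applies.

-114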